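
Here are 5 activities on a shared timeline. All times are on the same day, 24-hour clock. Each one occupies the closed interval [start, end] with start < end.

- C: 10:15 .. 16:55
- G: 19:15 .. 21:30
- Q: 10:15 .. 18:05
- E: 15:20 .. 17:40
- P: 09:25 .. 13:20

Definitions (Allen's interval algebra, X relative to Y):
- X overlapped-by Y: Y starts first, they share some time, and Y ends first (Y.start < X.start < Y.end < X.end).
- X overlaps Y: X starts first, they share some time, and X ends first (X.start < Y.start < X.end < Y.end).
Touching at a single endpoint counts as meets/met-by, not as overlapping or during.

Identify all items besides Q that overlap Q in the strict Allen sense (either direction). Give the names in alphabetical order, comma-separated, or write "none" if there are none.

P

Target Q = [10:15, 18:05].
C [10:15, 16:55] → starts → no.
E [15:20, 17:40] → during → no.
G [19:15, 21:30] → after → no.
P [09:25, 13:20] → overlaps → yes.
Result: P.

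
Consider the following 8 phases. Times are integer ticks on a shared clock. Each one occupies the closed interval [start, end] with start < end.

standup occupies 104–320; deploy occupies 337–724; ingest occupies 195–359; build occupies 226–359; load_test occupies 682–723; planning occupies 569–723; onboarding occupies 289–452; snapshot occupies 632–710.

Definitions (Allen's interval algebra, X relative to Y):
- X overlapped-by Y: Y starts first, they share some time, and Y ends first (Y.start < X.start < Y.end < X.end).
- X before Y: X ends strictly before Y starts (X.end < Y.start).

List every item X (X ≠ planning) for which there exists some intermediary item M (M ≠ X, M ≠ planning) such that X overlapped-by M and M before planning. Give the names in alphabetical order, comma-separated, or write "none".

build, deploy, ingest, onboarding

Target planning = [569, 723].
Intermediaries M with M before planning: build, ingest, onboarding, standup.
Via build — items with X overlapped-by build: deploy, onboarding.
Via ingest — items with X overlapped-by ingest: deploy, onboarding.
Via onboarding — items with X overlapped-by onboarding: deploy.
Via standup — items with X overlapped-by standup: build, ingest, onboarding.
Union: build, deploy, ingest, onboarding.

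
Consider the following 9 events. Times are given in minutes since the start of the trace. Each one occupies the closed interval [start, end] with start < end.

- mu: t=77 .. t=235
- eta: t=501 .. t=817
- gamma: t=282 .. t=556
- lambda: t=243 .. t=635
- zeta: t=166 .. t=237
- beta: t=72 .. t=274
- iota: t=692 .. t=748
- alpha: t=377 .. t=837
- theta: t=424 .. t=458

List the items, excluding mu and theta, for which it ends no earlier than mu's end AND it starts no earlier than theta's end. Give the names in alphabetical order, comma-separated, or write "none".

eta, iota

Conditions: its end is no earlier than mu's end (X.end >= t=235) AND its start is no earlier than theta's end (X.start >= t=458).
alpha: end t=837 >= t=235? ✓; start t=377 >= t=458? ✗ → no.
beta: end t=274 >= t=235? ✓; start t=72 >= t=458? ✗ → no.
eta: end t=817 >= t=235? ✓; start t=501 >= t=458? ✓ → yes.
gamma: end t=556 >= t=235? ✓; start t=282 >= t=458? ✗ → no.
iota: end t=748 >= t=235? ✓; start t=692 >= t=458? ✓ → yes.
lambda: end t=635 >= t=235? ✓; start t=243 >= t=458? ✗ → no.
zeta: end t=237 >= t=235? ✓; start t=166 >= t=458? ✗ → no.
Result: eta, iota.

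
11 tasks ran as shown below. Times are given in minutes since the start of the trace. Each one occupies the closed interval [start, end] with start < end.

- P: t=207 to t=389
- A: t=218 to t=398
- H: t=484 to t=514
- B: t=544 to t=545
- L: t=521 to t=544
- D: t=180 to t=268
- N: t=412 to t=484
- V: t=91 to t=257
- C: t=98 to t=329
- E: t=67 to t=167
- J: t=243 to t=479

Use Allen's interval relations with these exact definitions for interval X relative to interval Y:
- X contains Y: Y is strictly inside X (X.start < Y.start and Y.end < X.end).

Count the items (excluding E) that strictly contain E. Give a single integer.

0

Target E = [t=67, t=167].
A [t=218, t=398] → after → no.
B [t=544, t=545] → after → no.
C [t=98, t=329] → overlapped-by → no.
D [t=180, t=268] → after → no.
H [t=484, t=514] → after → no.
J [t=243, t=479] → after → no.
L [t=521, t=544] → after → no.
N [t=412, t=484] → after → no.
P [t=207, t=389] → after → no.
V [t=91, t=257] → overlapped-by → no.
Total: 0.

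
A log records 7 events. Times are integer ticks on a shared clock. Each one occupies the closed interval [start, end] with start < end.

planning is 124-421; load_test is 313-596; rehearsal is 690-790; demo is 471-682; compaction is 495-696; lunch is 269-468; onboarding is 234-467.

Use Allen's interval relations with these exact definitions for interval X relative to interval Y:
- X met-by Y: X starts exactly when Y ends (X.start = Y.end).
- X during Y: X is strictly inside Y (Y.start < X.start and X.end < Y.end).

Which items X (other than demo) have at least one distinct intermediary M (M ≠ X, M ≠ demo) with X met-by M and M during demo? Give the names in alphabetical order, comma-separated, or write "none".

none

Target demo = [471, 682].
Intermediaries M with M during demo: none.
Union: none.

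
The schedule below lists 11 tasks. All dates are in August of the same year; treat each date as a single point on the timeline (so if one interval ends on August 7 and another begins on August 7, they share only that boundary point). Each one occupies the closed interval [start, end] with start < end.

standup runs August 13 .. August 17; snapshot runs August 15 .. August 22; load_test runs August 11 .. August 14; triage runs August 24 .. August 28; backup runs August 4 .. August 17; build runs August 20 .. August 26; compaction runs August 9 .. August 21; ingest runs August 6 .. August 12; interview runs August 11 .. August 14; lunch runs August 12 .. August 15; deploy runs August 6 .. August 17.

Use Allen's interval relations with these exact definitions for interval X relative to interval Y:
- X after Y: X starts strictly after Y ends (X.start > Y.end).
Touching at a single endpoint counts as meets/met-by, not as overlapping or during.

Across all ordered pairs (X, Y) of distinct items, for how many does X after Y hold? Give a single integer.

20

Checking all 110 ordered pairs for relation 'after'; matching pairs in alphabetical order:
(build, backup): build after backup ✓
(build, deploy): build after deploy ✓
(build, ingest): build after ingest ✓
(build, interview): build after interview ✓
(build, load_test): build after load_test ✓
(build, lunch): build after lunch ✓
(build, standup): build after standup ✓
(snapshot, ingest): snapshot after ingest ✓
(snapshot, interview): snapshot after interview ✓
(snapshot, load_test): snapshot after load_test ✓
(standup, ingest): standup after ingest ✓
(triage, backup): triage after backup ✓
(triage, compaction): triage after compaction ✓
(triage, deploy): triage after deploy ✓
(triage, ingest): triage after ingest ✓
(triage, interview): triage after interview ✓
(triage, load_test): triage after load_test ✓
(triage, lunch): triage after lunch ✓
(triage, snapshot): triage after snapshot ✓
(triage, standup): triage after standup ✓
Count: 20.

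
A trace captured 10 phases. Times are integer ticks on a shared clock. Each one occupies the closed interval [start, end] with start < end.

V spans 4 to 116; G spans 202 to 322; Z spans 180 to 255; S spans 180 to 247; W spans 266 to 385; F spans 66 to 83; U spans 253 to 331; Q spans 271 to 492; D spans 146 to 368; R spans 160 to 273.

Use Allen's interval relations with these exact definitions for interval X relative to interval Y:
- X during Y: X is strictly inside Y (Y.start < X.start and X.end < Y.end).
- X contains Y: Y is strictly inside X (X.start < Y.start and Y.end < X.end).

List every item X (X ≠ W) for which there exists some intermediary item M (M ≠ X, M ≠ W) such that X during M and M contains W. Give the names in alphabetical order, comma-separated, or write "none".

Target W = [266, 385].
Intermediaries M with M contains W: none.
Union: none.

none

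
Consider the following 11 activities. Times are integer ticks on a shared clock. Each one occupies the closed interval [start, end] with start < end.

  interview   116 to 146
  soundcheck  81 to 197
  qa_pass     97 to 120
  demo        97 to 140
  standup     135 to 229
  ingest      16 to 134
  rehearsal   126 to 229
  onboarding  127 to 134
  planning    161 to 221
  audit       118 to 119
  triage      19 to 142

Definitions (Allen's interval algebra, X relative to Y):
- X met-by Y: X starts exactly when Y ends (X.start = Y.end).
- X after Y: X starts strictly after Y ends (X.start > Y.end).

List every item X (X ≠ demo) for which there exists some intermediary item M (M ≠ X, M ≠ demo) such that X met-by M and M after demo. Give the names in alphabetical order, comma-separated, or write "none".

none

Target demo = [97, 140].
Intermediaries M with M after demo: planning.
Via planning — items with X met-by planning: none.
Union: none.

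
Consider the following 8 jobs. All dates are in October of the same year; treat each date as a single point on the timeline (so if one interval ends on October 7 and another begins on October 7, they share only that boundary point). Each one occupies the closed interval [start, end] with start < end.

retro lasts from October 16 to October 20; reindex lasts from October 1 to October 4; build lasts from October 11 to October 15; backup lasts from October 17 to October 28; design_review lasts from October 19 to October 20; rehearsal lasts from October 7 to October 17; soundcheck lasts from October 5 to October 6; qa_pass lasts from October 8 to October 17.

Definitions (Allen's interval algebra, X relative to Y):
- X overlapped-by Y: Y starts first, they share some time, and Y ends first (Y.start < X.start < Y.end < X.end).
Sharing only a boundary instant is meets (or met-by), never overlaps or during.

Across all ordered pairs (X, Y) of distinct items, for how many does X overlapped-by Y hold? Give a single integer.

Checking all 56 ordered pairs for relation 'overlapped-by'; matching pairs in alphabetical order:
(backup, retro): backup overlapped-by retro ✓
(retro, qa_pass): retro overlapped-by qa_pass ✓
(retro, rehearsal): retro overlapped-by rehearsal ✓
Count: 3.

3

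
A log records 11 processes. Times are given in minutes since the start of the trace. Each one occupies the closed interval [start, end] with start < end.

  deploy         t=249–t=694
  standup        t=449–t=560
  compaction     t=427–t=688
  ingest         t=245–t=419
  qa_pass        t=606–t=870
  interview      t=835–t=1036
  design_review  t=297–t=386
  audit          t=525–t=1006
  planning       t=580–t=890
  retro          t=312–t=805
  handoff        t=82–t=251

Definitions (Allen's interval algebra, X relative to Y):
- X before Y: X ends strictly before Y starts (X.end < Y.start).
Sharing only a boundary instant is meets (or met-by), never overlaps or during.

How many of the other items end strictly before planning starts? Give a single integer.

4

Target planning = [t=580, t=890].
audit [t=525, t=1006] → contains → no.
compaction [t=427, t=688] → overlaps → no.
deploy [t=249, t=694] → overlaps → no.
design_review [t=297, t=386] → before → counts.
handoff [t=82, t=251] → before → counts.
ingest [t=245, t=419] → before → counts.
interview [t=835, t=1036] → overlapped-by → no.
qa_pass [t=606, t=870] → during → no.
retro [t=312, t=805] → overlaps → no.
standup [t=449, t=560] → before → counts.
Total: 4.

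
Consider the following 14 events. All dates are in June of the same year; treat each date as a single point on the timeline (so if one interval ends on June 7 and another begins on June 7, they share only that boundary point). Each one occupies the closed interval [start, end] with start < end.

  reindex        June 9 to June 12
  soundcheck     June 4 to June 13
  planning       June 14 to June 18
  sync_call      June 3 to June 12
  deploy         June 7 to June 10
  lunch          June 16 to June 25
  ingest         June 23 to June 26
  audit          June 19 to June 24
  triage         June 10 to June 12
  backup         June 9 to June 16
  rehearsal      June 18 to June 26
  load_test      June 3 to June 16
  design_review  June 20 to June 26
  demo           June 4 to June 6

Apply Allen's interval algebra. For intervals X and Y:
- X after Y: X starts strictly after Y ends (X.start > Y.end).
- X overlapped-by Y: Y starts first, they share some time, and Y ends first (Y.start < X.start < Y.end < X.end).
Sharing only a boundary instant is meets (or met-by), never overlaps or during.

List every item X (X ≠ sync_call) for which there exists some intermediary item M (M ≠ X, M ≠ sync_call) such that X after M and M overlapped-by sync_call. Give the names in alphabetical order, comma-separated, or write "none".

audit, design_review, ingest, lunch, planning, rehearsal

Target sync_call = [June 3, June 12].
Intermediaries M with M overlapped-by sync_call: backup, soundcheck.
Via backup — items with X after backup: audit, design_review, ingest, rehearsal.
Via soundcheck — items with X after soundcheck: audit, design_review, ingest, lunch, planning, rehearsal.
Union: audit, design_review, ingest, lunch, planning, rehearsal.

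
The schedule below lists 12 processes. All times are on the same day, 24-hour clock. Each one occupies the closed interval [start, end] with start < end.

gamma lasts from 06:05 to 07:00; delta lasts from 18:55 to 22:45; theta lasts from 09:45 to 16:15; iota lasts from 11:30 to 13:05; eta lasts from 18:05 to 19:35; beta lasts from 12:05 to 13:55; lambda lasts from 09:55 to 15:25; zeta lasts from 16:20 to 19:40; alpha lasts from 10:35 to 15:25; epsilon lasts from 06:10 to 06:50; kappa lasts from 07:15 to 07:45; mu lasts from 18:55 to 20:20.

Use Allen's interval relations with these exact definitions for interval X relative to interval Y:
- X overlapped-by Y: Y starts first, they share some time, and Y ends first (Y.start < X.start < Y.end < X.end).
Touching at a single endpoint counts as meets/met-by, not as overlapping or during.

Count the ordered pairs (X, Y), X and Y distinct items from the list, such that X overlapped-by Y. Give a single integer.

5

Checking all 132 ordered pairs for relation 'overlapped-by'; matching pairs in alphabetical order:
(beta, iota): beta overlapped-by iota ✓
(delta, eta): delta overlapped-by eta ✓
(delta, zeta): delta overlapped-by zeta ✓
(mu, eta): mu overlapped-by eta ✓
(mu, zeta): mu overlapped-by zeta ✓
Count: 5.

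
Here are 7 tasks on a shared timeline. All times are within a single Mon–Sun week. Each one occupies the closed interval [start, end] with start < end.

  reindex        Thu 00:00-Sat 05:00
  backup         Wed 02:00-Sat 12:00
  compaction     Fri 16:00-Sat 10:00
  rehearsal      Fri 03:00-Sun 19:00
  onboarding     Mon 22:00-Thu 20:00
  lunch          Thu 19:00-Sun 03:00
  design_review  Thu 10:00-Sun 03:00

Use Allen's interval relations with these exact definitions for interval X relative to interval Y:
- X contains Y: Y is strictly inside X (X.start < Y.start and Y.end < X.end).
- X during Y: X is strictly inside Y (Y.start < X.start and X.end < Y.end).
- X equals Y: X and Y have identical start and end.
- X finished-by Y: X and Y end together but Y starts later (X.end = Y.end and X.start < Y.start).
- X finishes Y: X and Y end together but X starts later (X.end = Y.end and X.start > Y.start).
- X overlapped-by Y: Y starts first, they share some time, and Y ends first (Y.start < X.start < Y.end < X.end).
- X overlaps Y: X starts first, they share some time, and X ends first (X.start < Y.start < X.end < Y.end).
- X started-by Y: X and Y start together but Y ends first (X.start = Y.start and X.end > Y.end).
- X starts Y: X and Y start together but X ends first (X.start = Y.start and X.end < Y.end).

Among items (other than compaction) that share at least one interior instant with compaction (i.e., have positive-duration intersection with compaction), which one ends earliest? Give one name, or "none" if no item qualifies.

Target compaction = [Fri 16:00, Sat 10:00].
backup [Wed 02:00, Sat 12:00] → contains → candidate.
design_review [Thu 10:00, Sun 03:00] → contains → candidate.
lunch [Thu 19:00, Sun 03:00] → contains → candidate.
onboarding [Mon 22:00, Thu 20:00] → before → excluded.
rehearsal [Fri 03:00, Sun 19:00] → contains → candidate.
reindex [Thu 00:00, Sat 05:00] → overlaps → candidate.
Among candidates, earliest end is Sat 05:00 → reindex.

reindex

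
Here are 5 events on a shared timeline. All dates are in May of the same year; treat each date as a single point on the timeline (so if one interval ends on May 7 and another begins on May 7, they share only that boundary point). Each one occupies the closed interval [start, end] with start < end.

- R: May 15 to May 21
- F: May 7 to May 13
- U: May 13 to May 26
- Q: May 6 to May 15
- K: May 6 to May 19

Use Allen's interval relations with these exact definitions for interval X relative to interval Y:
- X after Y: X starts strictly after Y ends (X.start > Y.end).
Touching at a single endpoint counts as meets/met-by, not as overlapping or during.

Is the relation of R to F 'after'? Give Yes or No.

R = [May 15, May 21], F = [May 7, May 13].
Actual relation of R to F: after.
Asked whether 'after' holds → Yes.

Yes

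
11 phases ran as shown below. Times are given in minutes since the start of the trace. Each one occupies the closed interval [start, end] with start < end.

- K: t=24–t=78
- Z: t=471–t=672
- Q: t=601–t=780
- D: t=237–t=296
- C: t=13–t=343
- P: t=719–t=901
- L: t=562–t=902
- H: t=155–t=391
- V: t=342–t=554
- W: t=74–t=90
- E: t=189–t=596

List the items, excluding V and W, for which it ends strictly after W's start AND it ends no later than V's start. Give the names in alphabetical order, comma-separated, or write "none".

Conditions: its end is strictly after W's start (X.end > t=74) AND its end is no later than V's start (X.end <= t=342).
C: end t=343 > t=74? ✓; end t=343 <= t=342? ✗ → no.
D: end t=296 > t=74? ✓; end t=296 <= t=342? ✓ → yes.
E: end t=596 > t=74? ✓; end t=596 <= t=342? ✗ → no.
H: end t=391 > t=74? ✓; end t=391 <= t=342? ✗ → no.
K: end t=78 > t=74? ✓; end t=78 <= t=342? ✓ → yes.
L: end t=902 > t=74? ✓; end t=902 <= t=342? ✗ → no.
P: end t=901 > t=74? ✓; end t=901 <= t=342? ✗ → no.
Q: end t=780 > t=74? ✓; end t=780 <= t=342? ✗ → no.
Z: end t=672 > t=74? ✓; end t=672 <= t=342? ✗ → no.
Result: D, K.

D, K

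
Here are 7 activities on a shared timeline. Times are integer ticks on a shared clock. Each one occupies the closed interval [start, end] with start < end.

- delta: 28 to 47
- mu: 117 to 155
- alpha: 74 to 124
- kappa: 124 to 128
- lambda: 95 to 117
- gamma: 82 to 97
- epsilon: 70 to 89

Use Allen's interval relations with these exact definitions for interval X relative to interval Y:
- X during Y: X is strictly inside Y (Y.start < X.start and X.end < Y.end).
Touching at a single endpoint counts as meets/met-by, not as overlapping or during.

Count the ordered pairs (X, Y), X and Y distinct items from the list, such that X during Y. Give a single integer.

3

Checking all 42 ordered pairs for relation 'during'; matching pairs in alphabetical order:
(gamma, alpha): gamma during alpha ✓
(kappa, mu): kappa during mu ✓
(lambda, alpha): lambda during alpha ✓
Count: 3.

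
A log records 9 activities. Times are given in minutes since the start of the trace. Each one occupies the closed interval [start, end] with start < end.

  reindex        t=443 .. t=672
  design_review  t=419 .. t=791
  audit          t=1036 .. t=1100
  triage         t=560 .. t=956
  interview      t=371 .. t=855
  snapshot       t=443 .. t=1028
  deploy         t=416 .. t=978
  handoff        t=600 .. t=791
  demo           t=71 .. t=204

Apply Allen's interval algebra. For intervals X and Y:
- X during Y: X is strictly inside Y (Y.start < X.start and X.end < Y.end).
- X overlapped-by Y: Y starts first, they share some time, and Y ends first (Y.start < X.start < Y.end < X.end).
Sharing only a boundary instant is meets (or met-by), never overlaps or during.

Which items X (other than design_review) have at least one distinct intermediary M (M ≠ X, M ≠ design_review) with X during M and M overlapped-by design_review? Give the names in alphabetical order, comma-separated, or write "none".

Target design_review = [t=419, t=791].
Intermediaries M with M overlapped-by design_review: snapshot, triage.
Via snapshot — items with X during snapshot: handoff, triage.
Via triage — items with X during triage: handoff.
Union: handoff, triage.

handoff, triage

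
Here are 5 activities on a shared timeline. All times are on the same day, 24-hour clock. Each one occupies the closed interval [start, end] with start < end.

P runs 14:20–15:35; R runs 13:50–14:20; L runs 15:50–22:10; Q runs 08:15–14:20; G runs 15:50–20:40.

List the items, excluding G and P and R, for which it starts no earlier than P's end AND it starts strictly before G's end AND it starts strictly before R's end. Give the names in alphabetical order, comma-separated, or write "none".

none

Conditions: its start is no earlier than P's end (X.start >= 15:35) AND its start is strictly before G's end (X.start < 20:40) AND its start is strictly before R's end (X.start < 14:20).
L: start 15:50 >= 15:35? ✓; start 15:50 < 20:40? ✓; start 15:50 < 14:20? ✗ → no.
Q: start 08:15 >= 15:35? ✗; start 08:15 < 20:40? ✓; start 08:15 < 14:20? ✓ → no.
Result: none.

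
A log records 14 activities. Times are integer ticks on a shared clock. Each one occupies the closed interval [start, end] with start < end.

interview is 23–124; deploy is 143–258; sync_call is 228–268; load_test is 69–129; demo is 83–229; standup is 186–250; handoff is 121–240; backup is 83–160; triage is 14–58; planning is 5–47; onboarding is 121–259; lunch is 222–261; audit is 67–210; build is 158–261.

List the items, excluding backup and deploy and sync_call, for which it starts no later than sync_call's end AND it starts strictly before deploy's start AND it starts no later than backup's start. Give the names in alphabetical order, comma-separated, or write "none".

Conditions: its start is no later than sync_call's end (X.start <= 268) AND its start is strictly before deploy's start (X.start < 143) AND its start is no later than backup's start (X.start <= 83).
audit: start 67 <= 268? ✓; start 67 < 143? ✓; start 67 <= 83? ✓ → yes.
build: start 158 <= 268? ✓; start 158 < 143? ✗; start 158 <= 83? ✗ → no.
demo: start 83 <= 268? ✓; start 83 < 143? ✓; start 83 <= 83? ✓ → yes.
handoff: start 121 <= 268? ✓; start 121 < 143? ✓; start 121 <= 83? ✗ → no.
interview: start 23 <= 268? ✓; start 23 < 143? ✓; start 23 <= 83? ✓ → yes.
load_test: start 69 <= 268? ✓; start 69 < 143? ✓; start 69 <= 83? ✓ → yes.
lunch: start 222 <= 268? ✓; start 222 < 143? ✗; start 222 <= 83? ✗ → no.
onboarding: start 121 <= 268? ✓; start 121 < 143? ✓; start 121 <= 83? ✗ → no.
planning: start 5 <= 268? ✓; start 5 < 143? ✓; start 5 <= 83? ✓ → yes.
standup: start 186 <= 268? ✓; start 186 < 143? ✗; start 186 <= 83? ✗ → no.
triage: start 14 <= 268? ✓; start 14 < 143? ✓; start 14 <= 83? ✓ → yes.
Result: audit, demo, interview, load_test, planning, triage.

audit, demo, interview, load_test, planning, triage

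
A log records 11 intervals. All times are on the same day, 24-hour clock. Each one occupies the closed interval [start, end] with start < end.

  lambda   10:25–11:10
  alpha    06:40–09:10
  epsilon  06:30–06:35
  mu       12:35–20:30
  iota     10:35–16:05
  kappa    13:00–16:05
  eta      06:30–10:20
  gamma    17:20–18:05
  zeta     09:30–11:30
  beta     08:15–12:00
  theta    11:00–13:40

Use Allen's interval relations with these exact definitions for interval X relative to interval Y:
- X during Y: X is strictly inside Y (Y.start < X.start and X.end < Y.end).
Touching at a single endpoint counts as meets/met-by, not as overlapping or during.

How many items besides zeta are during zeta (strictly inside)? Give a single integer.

1

Target zeta = [09:30, 11:30].
alpha [06:40, 09:10] → before → no.
beta [08:15, 12:00] → contains → no.
epsilon [06:30, 06:35] → before → no.
eta [06:30, 10:20] → overlaps → no.
gamma [17:20, 18:05] → after → no.
iota [10:35, 16:05] → overlapped-by → no.
kappa [13:00, 16:05] → after → no.
lambda [10:25, 11:10] → during → counts.
mu [12:35, 20:30] → after → no.
theta [11:00, 13:40] → overlapped-by → no.
Total: 1.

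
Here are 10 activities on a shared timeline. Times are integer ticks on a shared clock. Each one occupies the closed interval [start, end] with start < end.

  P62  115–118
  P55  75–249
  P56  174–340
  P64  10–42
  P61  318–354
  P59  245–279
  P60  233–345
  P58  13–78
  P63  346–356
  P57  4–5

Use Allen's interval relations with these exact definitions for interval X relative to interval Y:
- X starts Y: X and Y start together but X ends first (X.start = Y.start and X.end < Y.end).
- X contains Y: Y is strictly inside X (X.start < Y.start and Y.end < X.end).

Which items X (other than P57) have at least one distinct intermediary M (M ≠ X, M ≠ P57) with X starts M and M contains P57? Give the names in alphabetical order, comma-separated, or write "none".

Target P57 = [4, 5].
Intermediaries M with M contains P57: none.
Union: none.

none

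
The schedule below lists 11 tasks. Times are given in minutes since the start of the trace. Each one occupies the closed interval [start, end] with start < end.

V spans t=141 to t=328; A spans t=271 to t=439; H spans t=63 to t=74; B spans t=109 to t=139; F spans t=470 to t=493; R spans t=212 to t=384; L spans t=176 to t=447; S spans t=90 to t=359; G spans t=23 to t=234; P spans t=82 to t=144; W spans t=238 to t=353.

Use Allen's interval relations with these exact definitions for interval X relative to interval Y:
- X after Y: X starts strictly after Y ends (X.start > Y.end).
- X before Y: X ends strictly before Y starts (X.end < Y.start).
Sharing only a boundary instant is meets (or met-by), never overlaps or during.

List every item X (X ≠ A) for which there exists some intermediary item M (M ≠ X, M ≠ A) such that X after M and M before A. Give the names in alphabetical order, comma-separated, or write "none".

Target A = [t=271, t=439].
Intermediaries M with M before A: B, G, H, P.
Via B — items with X after B: F, L, R, V, W.
Via G — items with X after G: F, W.
Via H — items with X after H: B, F, L, P, R, S, V, W.
Via P — items with X after P: F, L, R, W.
Union: B, F, L, P, R, S, V, W.

B, F, L, P, R, S, V, W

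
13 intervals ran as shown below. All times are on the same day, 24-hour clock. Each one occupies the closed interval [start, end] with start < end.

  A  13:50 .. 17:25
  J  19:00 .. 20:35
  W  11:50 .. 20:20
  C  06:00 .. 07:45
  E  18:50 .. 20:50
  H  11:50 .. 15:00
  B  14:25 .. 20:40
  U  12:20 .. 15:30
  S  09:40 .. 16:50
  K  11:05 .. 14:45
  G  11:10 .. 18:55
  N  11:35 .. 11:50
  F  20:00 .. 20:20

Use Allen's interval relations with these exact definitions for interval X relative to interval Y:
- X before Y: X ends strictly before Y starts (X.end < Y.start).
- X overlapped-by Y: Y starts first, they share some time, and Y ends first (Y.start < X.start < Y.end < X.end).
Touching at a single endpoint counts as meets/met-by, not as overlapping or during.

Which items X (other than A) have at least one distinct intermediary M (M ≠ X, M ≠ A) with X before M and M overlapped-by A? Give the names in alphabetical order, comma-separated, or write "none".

C, N

Target A = [13:50, 17:25].
Intermediaries M with M overlapped-by A: B.
Via B — items with X before B: C, N.
Union: C, N.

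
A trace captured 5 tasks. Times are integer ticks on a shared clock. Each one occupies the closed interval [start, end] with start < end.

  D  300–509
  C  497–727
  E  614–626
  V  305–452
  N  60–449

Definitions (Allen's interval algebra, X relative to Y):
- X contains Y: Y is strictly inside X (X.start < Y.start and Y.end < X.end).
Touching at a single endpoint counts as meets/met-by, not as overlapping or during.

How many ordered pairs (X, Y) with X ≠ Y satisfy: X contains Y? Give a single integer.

2

Checking all 20 ordered pairs for relation 'contains'; matching pairs in alphabetical order:
(C, E): C contains E ✓
(D, V): D contains V ✓
Count: 2.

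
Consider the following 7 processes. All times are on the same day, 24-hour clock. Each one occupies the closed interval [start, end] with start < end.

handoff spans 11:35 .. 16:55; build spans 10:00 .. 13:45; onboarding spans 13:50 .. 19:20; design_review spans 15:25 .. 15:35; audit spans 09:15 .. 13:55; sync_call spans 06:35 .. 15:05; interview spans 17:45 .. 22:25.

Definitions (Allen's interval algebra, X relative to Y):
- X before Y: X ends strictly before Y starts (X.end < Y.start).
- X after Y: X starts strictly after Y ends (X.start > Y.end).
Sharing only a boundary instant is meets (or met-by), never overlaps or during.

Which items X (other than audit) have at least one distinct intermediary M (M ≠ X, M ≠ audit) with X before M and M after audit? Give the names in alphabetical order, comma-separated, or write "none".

Target audit = [09:15, 13:55].
Intermediaries M with M after audit: design_review, interview.
Via design_review — items with X before design_review: build, sync_call.
Via interview — items with X before interview: build, design_review, handoff, sync_call.
Union: build, design_review, handoff, sync_call.

build, design_review, handoff, sync_call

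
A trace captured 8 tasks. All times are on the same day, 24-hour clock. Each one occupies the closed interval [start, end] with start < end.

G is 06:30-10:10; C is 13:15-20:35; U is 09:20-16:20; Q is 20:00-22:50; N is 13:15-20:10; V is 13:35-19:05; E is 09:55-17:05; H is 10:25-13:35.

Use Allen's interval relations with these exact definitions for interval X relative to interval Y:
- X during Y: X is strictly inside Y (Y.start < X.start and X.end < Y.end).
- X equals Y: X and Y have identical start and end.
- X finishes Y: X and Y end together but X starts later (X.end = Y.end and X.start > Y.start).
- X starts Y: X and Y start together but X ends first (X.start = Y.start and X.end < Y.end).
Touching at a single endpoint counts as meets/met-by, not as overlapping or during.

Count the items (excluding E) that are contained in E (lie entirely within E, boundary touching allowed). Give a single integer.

1

Target E = [09:55, 17:05].
C [13:15, 20:35] → overlapped-by → no.
G [06:30, 10:10] → overlaps → no.
H [10:25, 13:35] → during → counts.
N [13:15, 20:10] → overlapped-by → no.
Q [20:00, 22:50] → after → no.
U [09:20, 16:20] → overlaps → no.
V [13:35, 19:05] → overlapped-by → no.
Total: 1.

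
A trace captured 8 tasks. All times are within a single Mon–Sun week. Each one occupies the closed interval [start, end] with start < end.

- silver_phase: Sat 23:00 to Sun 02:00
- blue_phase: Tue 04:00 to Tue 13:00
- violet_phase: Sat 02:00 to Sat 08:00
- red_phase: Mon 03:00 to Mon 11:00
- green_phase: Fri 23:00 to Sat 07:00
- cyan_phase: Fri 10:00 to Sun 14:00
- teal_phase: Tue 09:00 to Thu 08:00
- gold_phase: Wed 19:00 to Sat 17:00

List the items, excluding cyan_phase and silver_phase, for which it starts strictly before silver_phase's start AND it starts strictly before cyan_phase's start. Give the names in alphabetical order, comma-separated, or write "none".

blue_phase, gold_phase, red_phase, teal_phase

Conditions: its start is strictly before silver_phase's start (X.start < Sat 23:00) AND its start is strictly before cyan_phase's start (X.start < Fri 10:00).
blue_phase: start Tue 04:00 < Sat 23:00? ✓; start Tue 04:00 < Fri 10:00? ✓ → yes.
gold_phase: start Wed 19:00 < Sat 23:00? ✓; start Wed 19:00 < Fri 10:00? ✓ → yes.
green_phase: start Fri 23:00 < Sat 23:00? ✓; start Fri 23:00 < Fri 10:00? ✗ → no.
red_phase: start Mon 03:00 < Sat 23:00? ✓; start Mon 03:00 < Fri 10:00? ✓ → yes.
teal_phase: start Tue 09:00 < Sat 23:00? ✓; start Tue 09:00 < Fri 10:00? ✓ → yes.
violet_phase: start Sat 02:00 < Sat 23:00? ✓; start Sat 02:00 < Fri 10:00? ✗ → no.
Result: blue_phase, gold_phase, red_phase, teal_phase.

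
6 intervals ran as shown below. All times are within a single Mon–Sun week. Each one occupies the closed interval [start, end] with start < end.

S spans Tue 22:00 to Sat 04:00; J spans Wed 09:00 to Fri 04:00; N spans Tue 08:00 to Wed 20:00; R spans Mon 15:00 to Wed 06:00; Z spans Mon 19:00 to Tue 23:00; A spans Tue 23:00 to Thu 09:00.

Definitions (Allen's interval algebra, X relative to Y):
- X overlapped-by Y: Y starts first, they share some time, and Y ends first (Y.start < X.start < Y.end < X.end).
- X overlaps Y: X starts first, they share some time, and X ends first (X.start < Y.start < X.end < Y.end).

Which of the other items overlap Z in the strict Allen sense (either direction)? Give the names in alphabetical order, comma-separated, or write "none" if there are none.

Target Z = [Mon 19:00, Tue 23:00].
A [Tue 23:00, Thu 09:00] → met-by → no.
J [Wed 09:00, Fri 04:00] → after → no.
N [Tue 08:00, Wed 20:00] → overlapped-by → yes.
R [Mon 15:00, Wed 06:00] → contains → no.
S [Tue 22:00, Sat 04:00] → overlapped-by → yes.
Result: N, S.

N, S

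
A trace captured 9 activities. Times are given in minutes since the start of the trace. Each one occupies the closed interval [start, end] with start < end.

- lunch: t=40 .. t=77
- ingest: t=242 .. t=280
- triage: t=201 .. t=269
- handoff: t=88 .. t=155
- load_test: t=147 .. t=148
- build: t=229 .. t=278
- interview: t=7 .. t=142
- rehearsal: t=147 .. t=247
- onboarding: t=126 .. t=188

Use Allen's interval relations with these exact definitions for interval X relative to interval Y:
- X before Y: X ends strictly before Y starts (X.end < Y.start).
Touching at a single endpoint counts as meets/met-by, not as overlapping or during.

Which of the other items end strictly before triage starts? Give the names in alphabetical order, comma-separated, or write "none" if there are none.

handoff, interview, load_test, lunch, onboarding

Target triage = [t=201, t=269].
build [t=229, t=278] → overlapped-by → no.
handoff [t=88, t=155] → before → yes.
ingest [t=242, t=280] → overlapped-by → no.
interview [t=7, t=142] → before → yes.
load_test [t=147, t=148] → before → yes.
lunch [t=40, t=77] → before → yes.
onboarding [t=126, t=188] → before → yes.
rehearsal [t=147, t=247] → overlaps → no.
Result: handoff, interview, load_test, lunch, onboarding.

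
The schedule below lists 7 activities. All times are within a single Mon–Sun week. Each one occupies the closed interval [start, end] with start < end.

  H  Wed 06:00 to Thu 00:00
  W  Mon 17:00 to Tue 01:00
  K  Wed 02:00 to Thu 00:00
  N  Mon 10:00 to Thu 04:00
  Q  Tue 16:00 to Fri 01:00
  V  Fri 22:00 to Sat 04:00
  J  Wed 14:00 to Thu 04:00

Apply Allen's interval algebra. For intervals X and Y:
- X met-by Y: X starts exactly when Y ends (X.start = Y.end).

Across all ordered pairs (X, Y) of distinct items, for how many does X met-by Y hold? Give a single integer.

0

Checking all 42 ordered pairs for relation 'met-by'; matching pairs in alphabetical order:
No pair satisfies it.
Count: 0.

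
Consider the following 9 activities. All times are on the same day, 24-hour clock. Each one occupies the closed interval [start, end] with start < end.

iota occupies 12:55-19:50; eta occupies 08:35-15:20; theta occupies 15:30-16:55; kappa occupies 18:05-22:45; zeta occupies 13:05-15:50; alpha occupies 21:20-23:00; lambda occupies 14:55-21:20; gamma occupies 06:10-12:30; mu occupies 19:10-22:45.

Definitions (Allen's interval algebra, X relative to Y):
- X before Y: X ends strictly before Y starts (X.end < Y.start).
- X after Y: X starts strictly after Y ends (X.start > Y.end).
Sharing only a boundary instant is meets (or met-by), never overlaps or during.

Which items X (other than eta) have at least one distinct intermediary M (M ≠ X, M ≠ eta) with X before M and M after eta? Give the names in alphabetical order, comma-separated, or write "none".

gamma, iota, theta, zeta

Target eta = [08:35, 15:20].
Intermediaries M with M after eta: alpha, kappa, mu, theta.
Via alpha — items with X before alpha: gamma, iota, theta, zeta.
Via kappa — items with X before kappa: gamma, theta, zeta.
Via mu — items with X before mu: gamma, theta, zeta.
Via theta — items with X before theta: gamma.
Union: gamma, iota, theta, zeta.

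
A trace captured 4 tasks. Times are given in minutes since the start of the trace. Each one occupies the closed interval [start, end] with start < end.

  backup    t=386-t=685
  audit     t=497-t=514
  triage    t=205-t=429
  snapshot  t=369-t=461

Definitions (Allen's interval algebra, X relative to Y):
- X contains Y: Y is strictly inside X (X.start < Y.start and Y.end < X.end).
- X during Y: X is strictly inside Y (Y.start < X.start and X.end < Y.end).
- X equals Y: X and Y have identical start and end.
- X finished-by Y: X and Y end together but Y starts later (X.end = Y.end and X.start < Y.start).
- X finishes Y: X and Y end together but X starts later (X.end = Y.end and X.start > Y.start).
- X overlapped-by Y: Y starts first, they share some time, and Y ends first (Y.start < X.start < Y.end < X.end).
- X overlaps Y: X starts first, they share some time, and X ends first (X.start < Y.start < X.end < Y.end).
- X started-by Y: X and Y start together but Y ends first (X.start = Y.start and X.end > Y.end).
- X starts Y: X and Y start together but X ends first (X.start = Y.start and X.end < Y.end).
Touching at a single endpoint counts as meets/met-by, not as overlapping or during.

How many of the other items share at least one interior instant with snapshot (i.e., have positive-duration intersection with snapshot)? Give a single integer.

2

Target snapshot = [t=369, t=461].
audit [t=497, t=514] → after → no.
backup [t=386, t=685] → overlapped-by → counts.
triage [t=205, t=429] → overlaps → counts.
Total: 2.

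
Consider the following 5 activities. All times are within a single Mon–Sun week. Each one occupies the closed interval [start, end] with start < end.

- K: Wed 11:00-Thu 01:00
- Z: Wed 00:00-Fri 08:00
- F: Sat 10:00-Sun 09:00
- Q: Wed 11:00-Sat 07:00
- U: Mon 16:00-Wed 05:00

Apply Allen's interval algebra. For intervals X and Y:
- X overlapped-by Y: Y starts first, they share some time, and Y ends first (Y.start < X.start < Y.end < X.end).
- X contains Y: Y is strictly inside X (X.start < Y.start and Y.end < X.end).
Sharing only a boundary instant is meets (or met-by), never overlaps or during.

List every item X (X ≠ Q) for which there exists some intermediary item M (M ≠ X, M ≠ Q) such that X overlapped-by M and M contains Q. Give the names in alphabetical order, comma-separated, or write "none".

none

Target Q = [Wed 11:00, Sat 07:00].
Intermediaries M with M contains Q: none.
Union: none.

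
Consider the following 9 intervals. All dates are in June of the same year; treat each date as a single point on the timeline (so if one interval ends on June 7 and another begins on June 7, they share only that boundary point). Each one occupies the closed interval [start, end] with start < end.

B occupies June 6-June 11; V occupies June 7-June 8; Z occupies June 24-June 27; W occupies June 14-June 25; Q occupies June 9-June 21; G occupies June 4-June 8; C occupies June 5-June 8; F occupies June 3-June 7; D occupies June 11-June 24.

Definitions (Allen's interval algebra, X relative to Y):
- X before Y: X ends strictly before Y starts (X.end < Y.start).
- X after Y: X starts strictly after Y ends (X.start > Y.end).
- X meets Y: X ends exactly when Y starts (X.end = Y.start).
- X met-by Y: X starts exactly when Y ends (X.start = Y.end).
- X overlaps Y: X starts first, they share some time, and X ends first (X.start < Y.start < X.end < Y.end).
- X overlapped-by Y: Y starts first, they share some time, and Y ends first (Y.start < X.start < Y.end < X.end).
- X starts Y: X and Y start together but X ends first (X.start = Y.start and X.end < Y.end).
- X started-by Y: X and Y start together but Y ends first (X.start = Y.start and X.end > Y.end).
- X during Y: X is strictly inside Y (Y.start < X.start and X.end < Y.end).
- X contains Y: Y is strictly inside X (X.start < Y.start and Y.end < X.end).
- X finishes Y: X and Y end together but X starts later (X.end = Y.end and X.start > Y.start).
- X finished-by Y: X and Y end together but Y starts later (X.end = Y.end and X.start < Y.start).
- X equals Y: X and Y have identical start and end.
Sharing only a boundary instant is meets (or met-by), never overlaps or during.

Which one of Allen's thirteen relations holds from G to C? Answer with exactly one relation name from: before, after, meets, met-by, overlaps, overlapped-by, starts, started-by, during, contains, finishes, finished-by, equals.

finished-by

G = [June 4, June 8]; C = [June 5, June 8].
Compare endpoints: G.start < C.start, G.start < C.end, G.end > C.start, G.end = C.end.
That pattern is 'finished-by'.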